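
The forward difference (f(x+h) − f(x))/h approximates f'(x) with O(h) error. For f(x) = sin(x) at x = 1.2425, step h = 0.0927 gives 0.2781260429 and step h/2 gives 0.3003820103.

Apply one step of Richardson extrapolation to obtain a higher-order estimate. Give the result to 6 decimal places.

With r = 1 the leading error scales as h^1, so the weight is 2^1 = 2.
2·0.3003820103 = 0.6007640206; subtract 0.2781260429 → 0.3226379777
R = 0.3226379777/1 = 0.3226379777

0.322638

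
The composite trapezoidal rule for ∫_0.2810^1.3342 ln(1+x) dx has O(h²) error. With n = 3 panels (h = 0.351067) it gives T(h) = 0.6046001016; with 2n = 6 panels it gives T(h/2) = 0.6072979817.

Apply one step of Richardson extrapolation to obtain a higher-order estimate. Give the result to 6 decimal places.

0.608197

Leading term ∝ h^2; use weight 4 = 2^2.
A(h/2) − A(h) = 0.6072979817 − 0.6046001016 = 0.0026978801
Divide by 2^2 − 1 = 3: 0.0026978801/3 = 0.0008992934
R = A(h/2) + (A(h/2) − A(h))/3 = 0.6072979817 + 0.0008992934 = 0.6081972751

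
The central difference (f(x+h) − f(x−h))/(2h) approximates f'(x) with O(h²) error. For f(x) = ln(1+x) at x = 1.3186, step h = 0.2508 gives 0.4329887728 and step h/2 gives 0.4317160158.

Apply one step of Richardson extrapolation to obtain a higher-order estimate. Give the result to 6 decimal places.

0.431292

Error is O(h^2); halving h shrinks it by 2^2 = 4.
4*0.4317160158 = 1.7268640632; subtract 0.4329887728 → 1.2938752904
Denominator 4 − 1 = 3.
Extrapolated: 1.2938752904 / 3 = 0.4312917635
Gap between inputs: 1.273e-03; correction applied: −0.0004242523.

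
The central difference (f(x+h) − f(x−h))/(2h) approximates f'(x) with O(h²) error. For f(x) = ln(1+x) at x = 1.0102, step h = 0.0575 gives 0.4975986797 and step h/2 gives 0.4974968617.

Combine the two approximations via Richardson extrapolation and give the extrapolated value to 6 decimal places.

0.497463

Method order is 2; weight 2^2 = 4.
Weighted: 1.9899874468 − 0.4975986797 = 1.4923887671
(4 × 0.4974968617 − 0.4975986797)/(4 − 1) = 0.4974629224
Gap between inputs: 1.018e-04; correction applied: −0.0000339393.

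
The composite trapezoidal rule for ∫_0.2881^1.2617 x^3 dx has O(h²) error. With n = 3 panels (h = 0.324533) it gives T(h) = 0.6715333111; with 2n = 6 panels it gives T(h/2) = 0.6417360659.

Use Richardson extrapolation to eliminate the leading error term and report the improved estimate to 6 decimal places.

0.631804

Order 2 gives 2^r = 4 and 2^r − 1 = 3.
A(h/2) − A(h) = 0.6417360659 − 0.6715333111 = -0.0297972452
Divide by 2^2 − 1 = 3: (-0.0297972452)/3 = -0.0099324151
R = 0.6417360659 − 0.0099324151 = 0.6318036508
Gap between inputs: 2.980e-02; correction applied: −0.0099324151.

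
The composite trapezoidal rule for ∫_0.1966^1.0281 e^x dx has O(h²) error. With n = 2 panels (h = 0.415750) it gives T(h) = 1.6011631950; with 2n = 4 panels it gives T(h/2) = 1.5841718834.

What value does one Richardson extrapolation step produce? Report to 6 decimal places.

1.578508

Method order is 2; weight 2^2 = 4.
4·1.5841718834 − 1.6011631950 = 4.7355243386
Divide by 2^2 − 1 = 3.
4.7355243386 ÷ 3 = 1.5785081129
Shift from A(h/2): −0.0056637705.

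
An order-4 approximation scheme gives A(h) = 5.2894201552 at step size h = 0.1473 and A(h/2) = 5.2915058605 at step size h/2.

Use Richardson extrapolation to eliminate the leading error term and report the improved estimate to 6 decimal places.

5.291645

r = 4, so 2^r = 16.
Top: 16(5.2915058605) − (5.2894201552) = 79.3746736128
Divide by 2^4 − 1 = 15.
Result: 5.2916449075
Correction |R − A(h/2)| = 1.390e-04; gap |A(h/2) − A(h)| = 2.086e-03.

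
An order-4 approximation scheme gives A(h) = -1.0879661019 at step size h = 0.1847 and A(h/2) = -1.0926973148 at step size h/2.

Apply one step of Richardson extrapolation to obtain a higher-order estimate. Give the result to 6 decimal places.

The method has order 4: 2^4 = 16.
16·(-1.0926973148) − (-1.0879661019) = -16.3951909349
Extrapolated: (-16.3951909349) / 15 = -1.0930127290

-1.093013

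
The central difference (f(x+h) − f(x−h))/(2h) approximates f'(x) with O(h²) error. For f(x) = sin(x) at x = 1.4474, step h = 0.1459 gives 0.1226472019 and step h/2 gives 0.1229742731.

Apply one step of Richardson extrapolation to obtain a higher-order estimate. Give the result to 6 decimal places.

Method order is 2; weight 2^2 = 4.
4×0.1229742731 = 0.4918970924; subtract 0.1226472019 → 0.3692498905
Denominator 4 − 1 = 3.
(4×0.1229742731 − 0.1226472019)/(4 − 1) = 0.1230832968
Gap between inputs: 3.271e-04; correction applied: +0.0001090237.

0.123083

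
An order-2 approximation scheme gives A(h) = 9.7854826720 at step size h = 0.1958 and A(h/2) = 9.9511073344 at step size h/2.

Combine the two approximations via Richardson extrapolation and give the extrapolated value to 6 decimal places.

10.006316

r = 2, so 2^r = 4.
Numerator 4·A(h/2) − A(h) = 4·9.9511073344 − 9.7854826720 = 30.0189466656
Divide by 2^2 − 1 = 3.
Result: 10.0063155552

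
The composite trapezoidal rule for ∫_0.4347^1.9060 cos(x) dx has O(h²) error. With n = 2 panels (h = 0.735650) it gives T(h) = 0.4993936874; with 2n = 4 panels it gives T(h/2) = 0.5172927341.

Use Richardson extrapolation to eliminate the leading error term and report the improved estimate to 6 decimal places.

With r = 2 the leading error scales as h^2, so the weight is 2^2 = 4.
Numerator 4·A(h/2) − A(h) = 4·0.5172927341 − 0.4993936874 = 1.5697772490
(4·0.5172927341 − 0.4993936874)/(4 − 1) = 0.5232590830
Correction |R − A(h/2)| = 5.966e-03; gap |A(h/2) − A(h)| = 1.790e-02.

0.523259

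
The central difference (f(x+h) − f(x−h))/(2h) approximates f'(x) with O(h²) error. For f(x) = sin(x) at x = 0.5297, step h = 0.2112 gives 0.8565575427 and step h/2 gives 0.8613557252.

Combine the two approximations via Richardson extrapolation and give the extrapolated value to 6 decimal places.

Error is O(h^2); halving h shrinks it by 2^2 = 4.
4 × 0.8613557252 = 3.4454229008; subtract 0.8565575427 → 2.5888653581
2.5888653581 ÷ 3 = 0.8629551194

0.862955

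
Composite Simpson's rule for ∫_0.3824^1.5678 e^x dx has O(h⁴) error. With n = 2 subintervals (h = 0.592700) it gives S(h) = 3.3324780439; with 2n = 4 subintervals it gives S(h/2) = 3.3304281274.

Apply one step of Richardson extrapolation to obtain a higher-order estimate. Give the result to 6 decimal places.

3.330291

r = 4, so 2^r = 16.
Difference of the inputs: 3.3304281274 − 3.3324780439 = -0.0020499165
Correction (A(h/2) − A(h))/(16 − 1) = (-0.0020499165)/15 = -0.0001366611
R = 3.3304281274 − 0.0001366611 = 3.3302914663
Shift from A(h/2): −0.0001366611.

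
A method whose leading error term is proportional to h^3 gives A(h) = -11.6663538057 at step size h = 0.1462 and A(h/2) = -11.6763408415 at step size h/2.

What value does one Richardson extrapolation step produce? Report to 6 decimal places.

-11.677768

With r = 3 the leading error scales as h^3, so the weight is 2^3 = 8.
2^3×A(h/2) = -93.4107267320; minus A(h) gives -81.7443729263.
Denominator 8 − 1 = 7.
Extrapolated: (-81.7443729263) / 7 = -11.6777675609
Correction |R − A(h/2)| = 1.427e-03; gap |A(h/2) − A(h)| = 9.987e-03.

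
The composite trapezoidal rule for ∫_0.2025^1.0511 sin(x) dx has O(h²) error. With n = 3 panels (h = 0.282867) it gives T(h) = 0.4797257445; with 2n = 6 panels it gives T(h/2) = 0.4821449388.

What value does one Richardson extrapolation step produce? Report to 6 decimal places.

Leading term ∝ h^2; use weight 4 = 2^2.
4 × 0.4821449388 − 0.4797257445 = 1.4488540107
Denominator 4 − 1 = 3.
1.4488540107 ÷ 3 = 0.4829513369

0.482951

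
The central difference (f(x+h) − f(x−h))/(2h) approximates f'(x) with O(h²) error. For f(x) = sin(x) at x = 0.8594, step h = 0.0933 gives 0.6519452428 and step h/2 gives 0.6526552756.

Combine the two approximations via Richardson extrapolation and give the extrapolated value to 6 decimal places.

0.652892

Order 2 gives 2^r = 4 and 2^r − 1 = 3.
4 × 0.6526552756 = 2.6106211024; 2.6106211024 − 0.6519452428 = 1.9586758596
1.9586758596 ÷ 3 = 0.6528919532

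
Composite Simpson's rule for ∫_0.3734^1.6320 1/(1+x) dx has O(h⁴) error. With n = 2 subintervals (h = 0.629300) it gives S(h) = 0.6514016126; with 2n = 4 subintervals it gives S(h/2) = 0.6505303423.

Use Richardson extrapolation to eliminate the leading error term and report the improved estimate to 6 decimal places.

0.650472

Method order is 4; weight 2^4 = 16.
16×0.6505303423 = 10.4084854768; 10.4084854768 − 0.6514016126 = 9.7570838642
Divide by 2^4 − 1 = 15.
Extrapolated: 9.7570838642 / 15 = 0.6504722576
Gap between inputs: 8.713e-04; correction applied: −0.0000580847.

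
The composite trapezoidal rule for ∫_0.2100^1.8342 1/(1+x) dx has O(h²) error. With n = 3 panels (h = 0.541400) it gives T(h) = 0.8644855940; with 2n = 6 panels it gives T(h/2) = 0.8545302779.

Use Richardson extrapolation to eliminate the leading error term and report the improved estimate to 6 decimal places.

0.851212

Order 2 gives 2^r = 4 and 2^r − 1 = 3.
4*0.8545302779 = 3.4181211116; 3.4181211116 − 0.8644855940 = 2.5536355176
Divide by 2^2 − 1 = 3.
(4*0.8545302779 − 0.8644855940)/(4 − 1) = 0.8512118392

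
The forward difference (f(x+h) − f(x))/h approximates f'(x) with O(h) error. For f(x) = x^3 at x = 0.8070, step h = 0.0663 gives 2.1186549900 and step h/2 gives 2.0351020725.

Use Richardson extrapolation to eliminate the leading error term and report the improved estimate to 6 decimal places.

The method has order 1: 2^1 = 2.
A(h/2) − A(h) = 2.0351020725 − 2.1186549900 = -0.0835529175
Divide by 2^1 − 1 = 1: (-0.0835529175)/1 = -0.0835529175
R = A(h/2) + (A(h/2) − A(h))/1 = 2.0351020725 − 0.0835529175 = 1.9515491550
Shift from A(h/2): −0.0835529175.

1.951549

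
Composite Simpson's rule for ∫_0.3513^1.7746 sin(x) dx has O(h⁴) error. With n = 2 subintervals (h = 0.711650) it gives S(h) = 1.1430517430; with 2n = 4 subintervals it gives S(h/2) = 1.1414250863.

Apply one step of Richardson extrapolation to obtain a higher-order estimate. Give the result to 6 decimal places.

Error is O(h^4); halving h shrinks it by 2^4 = 16.
Numerator 16*A(h/2) − A(h) = 16*1.1414250863 − 1.1430517430 = 17.1197496378
Divide by 2^4 − 1 = 15.
Extrapolated: 17.1197496378 / 15 = 1.1413166425

1.141317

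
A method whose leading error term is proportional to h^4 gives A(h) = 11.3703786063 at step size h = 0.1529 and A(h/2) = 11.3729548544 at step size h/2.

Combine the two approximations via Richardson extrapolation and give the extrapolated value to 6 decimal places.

11.373127

Error is O(h^4); halving h shrinks it by 2^4 = 16.
Numerator 16 × A(h/2) − A(h) = 16 × 11.3729548544 − 11.3703786063 = 170.5968990641
Divide by 2^4 − 1 = 15.
(16 × 11.3729548544 − 11.3703786063)/(16 − 1) = 11.3731266043
Shift from A(h/2): +0.0001717499.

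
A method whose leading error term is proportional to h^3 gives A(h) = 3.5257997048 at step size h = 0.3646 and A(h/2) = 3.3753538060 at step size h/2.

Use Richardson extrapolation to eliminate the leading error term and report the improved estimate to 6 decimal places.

3.353862

The method has order 3: 2^3 = 8.
2^3 × A(h/2) = 27.0028304480; minus A(h) gives 23.4770307432.
Divide by 2^3 − 1 = 7.
23.4770307432 ÷ 7 = 3.3538615347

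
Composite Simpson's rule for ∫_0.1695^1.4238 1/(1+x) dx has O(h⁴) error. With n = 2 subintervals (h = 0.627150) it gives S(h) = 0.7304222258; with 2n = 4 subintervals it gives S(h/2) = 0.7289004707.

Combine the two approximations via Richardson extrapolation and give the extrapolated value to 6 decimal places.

r = 4, so 2^r = 16.
Top: 16(0.7289004707) − (0.7304222258) = 10.9319853054
(16×0.7289004707 − 0.7304222258)/(16 − 1) = 0.7287990204
Shift from A(h/2): −0.0001014503.

0.728799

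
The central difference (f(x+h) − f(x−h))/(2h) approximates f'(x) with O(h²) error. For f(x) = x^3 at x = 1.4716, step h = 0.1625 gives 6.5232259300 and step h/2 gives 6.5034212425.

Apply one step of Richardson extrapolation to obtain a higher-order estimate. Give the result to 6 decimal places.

6.496820

r = 2, so 2^r = 4.
4*6.5034212425 − 6.5232259300 = 19.4904590400
Denominator 4 − 1 = 3.
19.4904590400 ÷ 3 = 6.4968196800
Shift from A(h/2): −0.0066015625.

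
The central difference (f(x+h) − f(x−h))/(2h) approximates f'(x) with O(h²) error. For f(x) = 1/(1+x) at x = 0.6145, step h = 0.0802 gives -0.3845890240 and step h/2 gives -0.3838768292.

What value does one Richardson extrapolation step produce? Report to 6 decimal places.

With r = 2 the leading error scales as h^2, so the weight is 2^2 = 4.
2^2×A(h/2) = -1.5355073168; minus A(h) gives -1.1509182928.
Divide by 2^2 − 1 = 3.
R = (-1.1509182928)/3 = -0.3836394309
Shift from A(h/2): +0.0002373983.

-0.383639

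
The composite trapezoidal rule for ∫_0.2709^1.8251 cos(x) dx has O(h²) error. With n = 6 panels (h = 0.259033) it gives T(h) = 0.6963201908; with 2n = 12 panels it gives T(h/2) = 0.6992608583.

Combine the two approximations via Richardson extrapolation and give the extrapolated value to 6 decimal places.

Error is O(h^2); halving h shrinks it by 2^2 = 4.
Top: 4(0.6992608583) − (0.6963201908) = 2.1007232424
(4 × 0.6992608583 − 0.6963201908)/(4 − 1) = 0.7002410808

0.700241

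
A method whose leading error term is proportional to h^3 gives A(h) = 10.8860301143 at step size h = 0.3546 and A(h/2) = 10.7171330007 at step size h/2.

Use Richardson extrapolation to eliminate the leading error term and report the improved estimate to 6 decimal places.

With r = 3 the leading error scales as h^3, so the weight is 2^3 = 8.
Numerator 8 × A(h/2) − A(h) = 8 × 10.7171330007 − 10.8860301143 = 74.8510338913
Denominator 8 − 1 = 7.
Result: 10.6930048416

10.693005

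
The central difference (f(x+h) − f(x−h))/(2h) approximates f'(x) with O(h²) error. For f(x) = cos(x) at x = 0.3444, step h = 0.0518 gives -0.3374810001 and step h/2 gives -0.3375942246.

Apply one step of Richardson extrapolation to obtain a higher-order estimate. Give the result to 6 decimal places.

-0.337632

The method has order 2: 2^2 = 4.
Numerator 4×A(h/2) − A(h) = 4×(-0.3375942246) − (-0.3374810001) = -1.0128958983
Denominator 4 − 1 = 3.
Result: -0.3376319661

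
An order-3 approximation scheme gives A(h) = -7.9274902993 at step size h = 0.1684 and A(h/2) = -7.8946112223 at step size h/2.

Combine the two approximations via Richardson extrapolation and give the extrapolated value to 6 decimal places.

r = 3: numerator weight 8, denominator 7.
Top: 8(-7.8946112223) − (-7.9274902993) = -55.2293994791
Denominator 8 − 1 = 7.
R = (-55.2293994791)/7 = -7.8899142113
Correction |R − A(h/2)| = 4.697e-03; gap |A(h/2) − A(h)| = 3.288e-02.

-7.889914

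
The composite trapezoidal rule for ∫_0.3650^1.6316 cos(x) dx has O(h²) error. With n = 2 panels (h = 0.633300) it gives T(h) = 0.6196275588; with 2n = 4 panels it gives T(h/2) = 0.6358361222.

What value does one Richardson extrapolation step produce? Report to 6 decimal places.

r = 2, so 2^r = 4.
Numerator 4·A(h/2) − A(h) = 4·0.6358361222 − 0.6196275588 = 1.9237169300
Denominator 4 − 1 = 3.
So the Richardson estimate is 0.6412389767.
Gap between inputs: 1.621e-02; correction applied: +0.0054028545.

0.641239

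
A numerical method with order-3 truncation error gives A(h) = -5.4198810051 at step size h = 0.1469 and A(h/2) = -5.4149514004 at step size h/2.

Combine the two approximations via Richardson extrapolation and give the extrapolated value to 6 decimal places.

-5.414247

r = 3: numerator weight 8, denominator 7.
Numerator 8*A(h/2) − A(h) = 8*(-5.4149514004) − (-5.4198810051) = -37.8997301981
Divide by 2^3 − 1 = 7.
R = (-37.8997301981)/7 = -5.4142471712
Gap between inputs: 4.930e-03; correction applied: +0.0007042292.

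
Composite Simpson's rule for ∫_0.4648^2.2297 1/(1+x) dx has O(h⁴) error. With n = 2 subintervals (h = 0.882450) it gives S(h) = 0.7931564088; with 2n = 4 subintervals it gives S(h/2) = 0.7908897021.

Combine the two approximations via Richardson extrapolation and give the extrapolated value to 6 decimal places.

0.790739

Order 4 gives 2^r = 16 and 2^r − 1 = 15.
Weighted: 12.6542352336 − 0.7931564088 = 11.8610788248
Divide by 2^4 − 1 = 15.
R = 11.8610788248/15 = 0.7907385883
Shift from A(h/2): −0.0001511138.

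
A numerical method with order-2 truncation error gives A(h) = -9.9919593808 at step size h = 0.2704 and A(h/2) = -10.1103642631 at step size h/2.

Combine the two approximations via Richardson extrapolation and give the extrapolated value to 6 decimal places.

Order 2 gives 2^r = 4 and 2^r − 1 = 3.
A(h/2) − A(h) = -10.1103642631 − (-9.9919593808) = -0.1184048823
Correction (A(h/2) − A(h))/(4 − 1) = (-0.1184048823)/3 = -0.0394682941
R = A(h/2) + (A(h/2) − A(h))/3 = -10.1103642631 − 0.0394682941 = -10.1498325572

-10.149833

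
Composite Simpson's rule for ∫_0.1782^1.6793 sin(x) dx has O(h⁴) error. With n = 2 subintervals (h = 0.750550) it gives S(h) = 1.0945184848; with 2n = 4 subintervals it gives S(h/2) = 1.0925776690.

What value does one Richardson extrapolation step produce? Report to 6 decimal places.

r = 4, so 2^r = 16.
Numerator 16 × A(h/2) − A(h) = 16 × 1.0925776690 − 1.0945184848 = 16.3867242192
Denominator 16 − 1 = 15.
R = 16.3867242192/15 = 1.0924482813
Correction |R − A(h/2)| = 1.294e-04; gap |A(h/2) − A(h)| = 1.941e-03.

1.092448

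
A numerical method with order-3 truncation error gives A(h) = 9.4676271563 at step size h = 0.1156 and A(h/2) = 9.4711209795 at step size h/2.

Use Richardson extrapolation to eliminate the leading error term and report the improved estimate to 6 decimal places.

Method order is 3; weight 2^3 = 8.
2^3·A(h/2) = 75.7689678360; minus A(h) gives 66.3013406797.
R = 66.3013406797/7 = 9.4716200971

9.471620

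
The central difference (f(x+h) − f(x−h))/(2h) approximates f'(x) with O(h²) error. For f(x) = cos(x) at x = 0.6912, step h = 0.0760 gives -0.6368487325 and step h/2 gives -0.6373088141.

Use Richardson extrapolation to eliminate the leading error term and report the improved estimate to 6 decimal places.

-0.637462

With r = 2 the leading error scales as h^2, so the weight is 2^2 = 4.
A(h/2) − A(h) = -0.6373088141 − (-0.6368487325) = -0.0004600816
Correction (A(h/2) − A(h))/(4 − 1) = (-0.0004600816)/3 = -0.0001533605
R = -0.6373088141 − 0.0001533605 = -0.6374621746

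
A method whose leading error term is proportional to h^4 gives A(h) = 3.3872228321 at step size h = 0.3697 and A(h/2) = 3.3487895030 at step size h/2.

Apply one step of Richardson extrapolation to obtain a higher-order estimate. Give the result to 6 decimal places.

Error is O(h^4); halving h shrinks it by 2^4 = 16.
Numerator 16 × A(h/2) − A(h) = 16 × 3.3487895030 − 3.3872228321 = 50.1934092159
Divide by 2^4 − 1 = 15.
Result: 3.3462272811

3.346227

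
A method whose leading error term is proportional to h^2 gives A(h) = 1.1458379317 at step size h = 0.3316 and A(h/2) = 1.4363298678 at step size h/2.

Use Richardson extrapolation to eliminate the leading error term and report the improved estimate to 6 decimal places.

1.533161

The method has order 2: 2^2 = 4.
2^2 × A(h/2) = 5.7453194712; minus A(h) gives 4.5994815395.
Divide by 2^2 − 1 = 3.
So the Richardson estimate is 1.5331605132.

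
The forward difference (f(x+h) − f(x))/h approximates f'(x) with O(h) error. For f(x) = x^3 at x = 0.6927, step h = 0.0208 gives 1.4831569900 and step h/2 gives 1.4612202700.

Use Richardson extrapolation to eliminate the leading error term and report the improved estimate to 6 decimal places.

1.439284

r = 1, so 2^r = 2.
Weighted: 2.9224405400 − 1.4831569900 = 1.4392835500
Extrapolated: 1.4392835500 / 1 = 1.4392835500
Shift from A(h/2): −0.0219367200.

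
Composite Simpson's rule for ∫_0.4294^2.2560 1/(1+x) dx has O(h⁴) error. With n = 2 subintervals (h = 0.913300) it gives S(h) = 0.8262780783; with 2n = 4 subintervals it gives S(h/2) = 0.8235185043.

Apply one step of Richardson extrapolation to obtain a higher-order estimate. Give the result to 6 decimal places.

0.823335

The method has order 4: 2^4 = 16.
Top: 16(0.8235185043) − (0.8262780783) = 12.3500179905
Divide by 2^4 − 1 = 15.
12.3500179905 ÷ 15 = 0.8233345327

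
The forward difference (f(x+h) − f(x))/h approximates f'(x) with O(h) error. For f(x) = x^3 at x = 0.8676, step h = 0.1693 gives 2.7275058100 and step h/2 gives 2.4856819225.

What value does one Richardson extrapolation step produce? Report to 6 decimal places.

The method has order 1: 2^1 = 2.
2^1*A(h/2) = 4.9713638450; minus A(h) gives 2.2438580350.
(2*2.4856819225 − 2.7275058100)/(2 − 1) = 2.2438580350

2.243858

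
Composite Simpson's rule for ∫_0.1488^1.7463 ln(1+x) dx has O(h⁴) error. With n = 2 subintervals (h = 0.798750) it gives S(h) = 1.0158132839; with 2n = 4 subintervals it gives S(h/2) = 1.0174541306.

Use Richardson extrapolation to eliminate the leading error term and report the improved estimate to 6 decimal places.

Error is O(h^4); halving h shrinks it by 2^4 = 16.
2^4×A(h/2) = 16.2792660896; minus A(h) gives 15.2634528057.
Divide by 2^4 − 1 = 15.
(16×1.0174541306 − 1.0158132839)/(16 − 1) = 1.0175635204

1.017564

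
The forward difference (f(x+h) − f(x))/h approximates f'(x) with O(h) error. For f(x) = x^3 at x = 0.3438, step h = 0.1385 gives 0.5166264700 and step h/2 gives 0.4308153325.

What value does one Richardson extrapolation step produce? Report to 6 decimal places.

Method order is 1; weight 2^1 = 2.
2 × 0.4308153325 = 0.8616306650; subtract 0.5166264700 → 0.3450041950
R = 0.3450041950/1 = 0.3450041950

0.345004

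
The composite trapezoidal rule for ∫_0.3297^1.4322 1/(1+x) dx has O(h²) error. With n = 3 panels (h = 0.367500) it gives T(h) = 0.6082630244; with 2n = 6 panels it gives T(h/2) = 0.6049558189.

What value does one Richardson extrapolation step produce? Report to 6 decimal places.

0.603853

r = 2: numerator weight 4, denominator 3.
4*0.6049558189 = 2.4198232756; 2.4198232756 − 0.6082630244 = 1.8115602512
1.8115602512 ÷ 3 = 0.6038534171
Shift from A(h/2): −0.0011024018.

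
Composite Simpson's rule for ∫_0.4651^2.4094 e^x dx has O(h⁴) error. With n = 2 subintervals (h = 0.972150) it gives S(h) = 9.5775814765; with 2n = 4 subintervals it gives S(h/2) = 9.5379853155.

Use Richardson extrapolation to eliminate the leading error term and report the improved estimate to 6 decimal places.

9.535346

Method order is 4; weight 2^4 = 16.
Numerator 16·A(h/2) − A(h) = 16·9.5379853155 − 9.5775814765 = 143.0301835715
Denominator 16 − 1 = 15.
R = 143.0301835715/15 = 9.5353455714
Shift from A(h/2): −0.0026397441.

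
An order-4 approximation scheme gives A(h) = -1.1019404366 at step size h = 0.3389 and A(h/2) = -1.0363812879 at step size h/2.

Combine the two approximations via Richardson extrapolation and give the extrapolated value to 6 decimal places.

r = 4: numerator weight 16, denominator 15.
2^4×A(h/2) = -16.5821006064; minus A(h) gives -15.4801601698.
(16×(-1.0363812879) − (-1.1019404366))/(16 − 1) = -1.0320106780
Correction |R − A(h/2)| = 4.371e-03; gap |A(h/2) − A(h)| = 6.556e-02.

-1.032011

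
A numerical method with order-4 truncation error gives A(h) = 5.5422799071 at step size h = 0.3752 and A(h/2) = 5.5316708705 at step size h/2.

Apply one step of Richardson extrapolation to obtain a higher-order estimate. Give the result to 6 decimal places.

5.530964

r = 4, so 2^r = 16.
16 × 5.5316708705 − 5.5422799071 = 82.9644540209
R = 82.9644540209/15 = 5.5309636014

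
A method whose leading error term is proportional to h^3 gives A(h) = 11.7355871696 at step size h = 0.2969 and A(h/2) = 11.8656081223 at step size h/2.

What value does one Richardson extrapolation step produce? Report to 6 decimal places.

11.884183

r = 3: numerator weight 8, denominator 7.
8 × 11.8656081223 = 94.9248649784; 94.9248649784 − 11.7355871696 = 83.1892778088
Extrapolated: 83.1892778088 / 7 = 11.8841825441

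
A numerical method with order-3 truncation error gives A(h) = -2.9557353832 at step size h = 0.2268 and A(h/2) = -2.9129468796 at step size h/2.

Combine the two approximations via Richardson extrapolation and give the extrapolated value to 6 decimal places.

-2.906834

Method order is 3; weight 2^3 = 8.
8×(-2.9129468796) − (-2.9557353832) = -20.3478396536
Denominator 8 − 1 = 7.
(8×(-2.9129468796) − (-2.9557353832))/(8 − 1) = -2.9068342362
Shift from A(h/2): +0.0061126434.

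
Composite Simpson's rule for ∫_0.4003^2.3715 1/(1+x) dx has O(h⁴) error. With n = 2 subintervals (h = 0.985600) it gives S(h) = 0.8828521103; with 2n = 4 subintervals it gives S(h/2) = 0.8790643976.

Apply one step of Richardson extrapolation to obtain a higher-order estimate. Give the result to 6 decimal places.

0.878812

The method has order 4: 2^4 = 16.
A(h/2) − A(h) = 0.8790643976 − 0.8828521103 = -0.0037877127
Divide by 2^4 − 1 = 15: (-0.0037877127)/15 = -0.0002525142
R = A(h/2) + (A(h/2) − A(h))/15 = 0.8790643976 − 0.0002525142 = 0.8788118834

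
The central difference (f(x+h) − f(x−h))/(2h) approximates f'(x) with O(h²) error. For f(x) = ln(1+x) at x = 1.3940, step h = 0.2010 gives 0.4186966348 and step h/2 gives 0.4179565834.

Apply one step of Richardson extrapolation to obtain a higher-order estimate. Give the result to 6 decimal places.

0.417710

Method order is 2; weight 2^2 = 4.
Numerator 4 × A(h/2) − A(h) = 4 × 0.4179565834 − 0.4186966348 = 1.2531296988
Denominator 4 − 1 = 3.
1.2531296988 ÷ 3 = 0.4177098996
Correction |R − A(h/2)| = 2.467e-04; gap |A(h/2) − A(h)| = 7.401e-04.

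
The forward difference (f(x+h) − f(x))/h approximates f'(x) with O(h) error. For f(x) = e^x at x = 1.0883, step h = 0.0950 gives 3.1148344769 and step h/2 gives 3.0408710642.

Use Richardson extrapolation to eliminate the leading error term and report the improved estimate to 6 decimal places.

2.966908

Order 1 gives 2^r = 2 and 2^r − 1 = 1.
Weighted: 6.0817421284 − 3.1148344769 = 2.9669076515
2.9669076515 ÷ 1 = 2.9669076515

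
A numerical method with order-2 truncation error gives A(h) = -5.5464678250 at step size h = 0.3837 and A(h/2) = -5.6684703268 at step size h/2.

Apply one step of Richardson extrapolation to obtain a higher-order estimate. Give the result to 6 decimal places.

-5.709138

With r = 2 the leading error scales as h^2, so the weight is 2^2 = 4.
4 × (-5.6684703268) − (-5.5464678250) = -17.1274134822
Extrapolated: (-17.1274134822) / 3 = -5.7091378274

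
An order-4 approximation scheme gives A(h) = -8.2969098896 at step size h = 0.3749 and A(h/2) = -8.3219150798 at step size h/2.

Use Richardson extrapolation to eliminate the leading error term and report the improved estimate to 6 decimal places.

Order 4 gives 2^r = 16 and 2^r − 1 = 15.
Weighted: (-133.1506412768) − (-8.2969098896) = -124.8537313872
R = (-124.8537313872)/15 = -8.3235820925
Correction |R − A(h/2)| = 1.667e-03; gap |A(h/2) − A(h)| = 2.501e-02.

-8.323582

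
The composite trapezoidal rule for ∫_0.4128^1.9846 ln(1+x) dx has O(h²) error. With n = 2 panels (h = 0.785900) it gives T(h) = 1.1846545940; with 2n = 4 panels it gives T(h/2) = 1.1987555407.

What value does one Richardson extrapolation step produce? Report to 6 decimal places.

1.203456

The method has order 2: 2^2 = 4.
4 × 1.1987555407 − 1.1846545940 = 3.6103675688
Divide by 2^2 − 1 = 3.
So the Richardson estimate is 1.2034558563.
Shift from A(h/2): +0.0047003156.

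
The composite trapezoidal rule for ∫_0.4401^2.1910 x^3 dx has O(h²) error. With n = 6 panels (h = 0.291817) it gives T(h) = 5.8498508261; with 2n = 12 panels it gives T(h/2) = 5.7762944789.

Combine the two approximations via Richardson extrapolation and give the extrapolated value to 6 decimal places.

5.751776

r = 2: numerator weight 4, denominator 3.
4·5.7762944789 − 5.8498508261 = 17.2553270895
Denominator 4 − 1 = 3.
R = 17.2553270895/3 = 5.7517756965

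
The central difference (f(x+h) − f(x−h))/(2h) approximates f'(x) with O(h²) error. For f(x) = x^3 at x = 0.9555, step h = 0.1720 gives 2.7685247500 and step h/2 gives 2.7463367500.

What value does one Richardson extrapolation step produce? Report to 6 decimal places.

r = 2: numerator weight 4, denominator 3.
Numerator 4*A(h/2) − A(h) = 4*2.7463367500 − 2.7685247500 = 8.2168222500
Denominator 4 − 1 = 3.
(4*2.7463367500 − 2.7685247500)/(4 − 1) = 2.7389407500

2.738941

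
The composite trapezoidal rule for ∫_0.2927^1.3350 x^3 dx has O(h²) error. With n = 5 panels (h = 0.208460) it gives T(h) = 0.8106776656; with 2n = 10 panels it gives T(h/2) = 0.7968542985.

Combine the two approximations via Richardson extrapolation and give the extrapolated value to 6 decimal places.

Order 2 gives 2^r = 4 and 2^r − 1 = 3.
4·0.7968542985 = 3.1874171940; 3.1874171940 − 0.8106776656 = 2.3767395284
2.3767395284 ÷ 3 = 0.7922465095
Gap between inputs: 1.382e-02; correction applied: −0.0046077890.

0.792247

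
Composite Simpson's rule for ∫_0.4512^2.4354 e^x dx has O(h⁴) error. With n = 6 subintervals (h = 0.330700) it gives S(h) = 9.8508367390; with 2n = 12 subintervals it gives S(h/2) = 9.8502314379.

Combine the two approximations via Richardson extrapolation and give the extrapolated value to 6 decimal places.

Error is O(h^4); halving h shrinks it by 2^4 = 16.
2^4×A(h/2) = 157.6037030064; minus A(h) gives 147.7528662674.
R = 147.7528662674/15 = 9.8501910845
Shift from A(h/2): −0.0000403534.

9.850191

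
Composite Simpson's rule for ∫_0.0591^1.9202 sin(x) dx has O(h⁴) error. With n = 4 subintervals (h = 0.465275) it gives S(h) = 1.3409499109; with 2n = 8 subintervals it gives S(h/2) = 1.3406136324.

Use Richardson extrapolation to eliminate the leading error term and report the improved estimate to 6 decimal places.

1.340591

The method has order 4: 2^4 = 16.
16 × 1.3406136324 = 21.4498181184; 21.4498181184 − 1.3409499109 = 20.1088682075
Denominator 16 − 1 = 15.
(16 × 1.3406136324 − 1.3409499109)/(16 − 1) = 1.3405912138
Shift from A(h/2): −0.0000224186.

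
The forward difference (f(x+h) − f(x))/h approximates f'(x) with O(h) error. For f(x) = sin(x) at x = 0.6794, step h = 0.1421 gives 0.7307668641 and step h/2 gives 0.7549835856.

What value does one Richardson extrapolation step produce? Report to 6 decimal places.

0.779200

Error is O(h^1); halving h shrinks it by 2^1 = 2.
2^1 × A(h/2) = 1.5099671712; minus A(h) gives 0.7792003071.
Extrapolated: 0.7792003071 / 1 = 0.7792003071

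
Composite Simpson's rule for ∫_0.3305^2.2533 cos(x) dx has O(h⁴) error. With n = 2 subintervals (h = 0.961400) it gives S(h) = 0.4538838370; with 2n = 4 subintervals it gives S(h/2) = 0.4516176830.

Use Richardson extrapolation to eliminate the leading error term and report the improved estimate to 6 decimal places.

With r = 4 the leading error scales as h^4, so the weight is 2^4 = 16.
Top: 16(0.4516176830) − (0.4538838370) = 6.7719990910
Divide by 2^4 − 1 = 15.
So the Richardson estimate is 0.4514666061.
Shift from A(h/2): −0.0001510769.

0.451467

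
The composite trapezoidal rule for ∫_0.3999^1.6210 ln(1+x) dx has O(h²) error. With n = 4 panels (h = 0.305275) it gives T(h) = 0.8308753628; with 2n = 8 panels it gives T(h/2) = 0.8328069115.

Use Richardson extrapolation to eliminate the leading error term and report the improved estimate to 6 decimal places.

The method has order 2: 2^2 = 4.
Difference of the inputs: 0.8328069115 − 0.8308753628 = 0.0019315487
Correction (A(h/2) − A(h))/(4 − 1) = 0.0019315487/3 = 0.0006438496
R = 0.8328069115 + 0.0006438496 = 0.8334507611
Gap between inputs: 1.932e-03; correction applied: +0.0006438496.

0.833451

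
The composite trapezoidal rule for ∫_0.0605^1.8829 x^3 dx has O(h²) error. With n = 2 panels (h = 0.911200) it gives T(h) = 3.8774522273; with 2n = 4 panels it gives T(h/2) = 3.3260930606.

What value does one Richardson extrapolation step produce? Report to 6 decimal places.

Leading term ∝ h^2; use weight 4 = 2^2.
Top: 4(3.3260930606) − (3.8774522273) = 9.4269200151
R = 9.4269200151/3 = 3.1423066717

3.142307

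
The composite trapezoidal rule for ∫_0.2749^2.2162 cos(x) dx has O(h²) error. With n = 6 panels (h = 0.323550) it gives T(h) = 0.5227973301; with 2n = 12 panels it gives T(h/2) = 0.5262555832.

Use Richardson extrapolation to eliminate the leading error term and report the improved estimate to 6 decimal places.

Leading term ∝ h^2; use weight 4 = 2^2.
Numerator 4·A(h/2) − A(h) = 4·0.5262555832 − 0.5227973301 = 1.5822250027
Denominator 4 − 1 = 3.
(4·0.5262555832 − 0.5227973301)/(4 − 1) = 0.5274083342
Gap between inputs: 3.458e-03; correction applied: +0.0011527510.

0.527408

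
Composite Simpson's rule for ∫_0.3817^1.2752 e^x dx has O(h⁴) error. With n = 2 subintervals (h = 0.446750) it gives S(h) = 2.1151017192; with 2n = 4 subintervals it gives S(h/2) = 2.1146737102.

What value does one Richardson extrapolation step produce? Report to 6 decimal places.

The method has order 4: 2^4 = 16.
16·2.1146737102 − 2.1151017192 = 31.7196776440
Denominator 16 − 1 = 15.
Extrapolated: 31.7196776440 / 15 = 2.1146451763

2.114645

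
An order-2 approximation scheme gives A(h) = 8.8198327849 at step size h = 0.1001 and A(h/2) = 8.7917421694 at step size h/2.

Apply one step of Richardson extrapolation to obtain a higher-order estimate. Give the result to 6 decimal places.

Method order is 2; weight 2^2 = 4.
4×8.7917421694 = 35.1669686776; 35.1669686776 − 8.8198327849 = 26.3471358927
26.3471358927 ÷ 3 = 8.7823786309
Correction |R − A(h/2)| = 9.364e-03; gap |A(h/2) − A(h)| = 2.809e-02.

8.782379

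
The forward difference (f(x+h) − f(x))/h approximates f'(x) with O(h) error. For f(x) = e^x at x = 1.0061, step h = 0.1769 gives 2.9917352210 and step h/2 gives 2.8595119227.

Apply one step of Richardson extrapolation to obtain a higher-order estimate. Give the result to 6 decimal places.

2.727289

Leading term ∝ h^1; use weight 2 = 2^1.
2·2.8595119227 = 5.7190238454; 5.7190238454 − 2.9917352210 = 2.7272886244
Divide by 2^1 − 1 = 1.
Result: 2.7272886244
Gap between inputs: 1.322e-01; correction applied: −0.1322232983.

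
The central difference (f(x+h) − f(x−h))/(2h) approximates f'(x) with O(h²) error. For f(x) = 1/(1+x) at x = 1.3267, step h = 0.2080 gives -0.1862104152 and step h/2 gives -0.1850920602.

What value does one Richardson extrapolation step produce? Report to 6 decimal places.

-0.184719

Error is O(h^2); halving h shrinks it by 2^2 = 4.
Difference of the inputs: -0.1850920602 − (-0.1862104152) = 0.0011183550
Divide by 2^2 − 1 = 3: 0.0011183550/3 = 0.0003727850
R = -0.1850920602 + 0.0003727850 = -0.1847192752
Correction |R − A(h/2)| = 3.728e-04; gap |A(h/2) − A(h)| = 1.118e-03.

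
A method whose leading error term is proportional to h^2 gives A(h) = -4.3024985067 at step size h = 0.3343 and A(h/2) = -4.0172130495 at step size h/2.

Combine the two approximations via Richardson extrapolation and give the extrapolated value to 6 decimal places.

-3.922118

r = 2: numerator weight 4, denominator 3.
4*(-4.0172130495) = -16.0688521980; (-16.0688521980) − (-4.3024985067) = -11.7663536913
Divide by 2^2 − 1 = 3.
Result: -3.9221178971
Correction |R − A(h/2)| = 9.510e-02; gap |A(h/2) − A(h)| = 2.853e-01.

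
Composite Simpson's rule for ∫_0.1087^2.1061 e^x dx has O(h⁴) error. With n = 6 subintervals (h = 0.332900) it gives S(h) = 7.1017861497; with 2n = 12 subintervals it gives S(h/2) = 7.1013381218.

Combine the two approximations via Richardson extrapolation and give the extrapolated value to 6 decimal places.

7.101308

Method order is 4; weight 2^4 = 16.
16×7.1013381218 = 113.6214099488; 113.6214099488 − 7.1017861497 = 106.5196237991
R = 106.5196237991/15 = 7.1013082533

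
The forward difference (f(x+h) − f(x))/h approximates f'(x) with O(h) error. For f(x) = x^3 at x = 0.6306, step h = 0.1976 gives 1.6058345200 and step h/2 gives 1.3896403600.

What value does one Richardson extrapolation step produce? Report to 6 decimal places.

1.173446

Order 1 gives 2^r = 2 and 2^r − 1 = 1.
2·1.3896403600 = 2.7792807200; subtract 1.6058345200 → 1.1734462000
R = 1.1734462000/1 = 1.1734462000
Correction |R − A(h/2)| = 2.162e-01; gap |A(h/2) − A(h)| = 2.162e-01.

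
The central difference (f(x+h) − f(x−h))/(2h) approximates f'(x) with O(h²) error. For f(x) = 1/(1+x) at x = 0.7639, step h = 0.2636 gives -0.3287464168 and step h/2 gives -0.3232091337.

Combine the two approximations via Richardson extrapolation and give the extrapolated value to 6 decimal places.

Leading term ∝ h^2; use weight 4 = 2^2.
Numerator 4 × A(h/2) − A(h) = 4 × (-0.3232091337) − (-0.3287464168) = -0.9640901180
(4 × (-0.3232091337) − (-0.3287464168))/(4 − 1) = -0.3213633727

-0.321363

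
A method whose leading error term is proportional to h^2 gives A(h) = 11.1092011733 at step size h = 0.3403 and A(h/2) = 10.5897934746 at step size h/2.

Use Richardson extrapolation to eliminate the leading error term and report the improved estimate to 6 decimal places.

The method has order 2: 2^2 = 4.
4×10.5897934746 = 42.3591738984; 42.3591738984 − 11.1092011733 = 31.2499727251
Divide by 2^2 − 1 = 3.
R = 31.2499727251/3 = 10.4166575750
Shift from A(h/2): −0.1731358996.

10.416658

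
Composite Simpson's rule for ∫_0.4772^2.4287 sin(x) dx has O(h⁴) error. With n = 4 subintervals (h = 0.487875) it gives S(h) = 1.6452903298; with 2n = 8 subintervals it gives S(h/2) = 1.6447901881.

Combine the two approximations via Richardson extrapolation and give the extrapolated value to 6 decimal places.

With r = 4 the leading error scales as h^4, so the weight is 2^4 = 16.
16 × 1.6447901881 − 1.6452903298 = 24.6713526798
Extrapolated: 24.6713526798 / 15 = 1.6447568453

1.644757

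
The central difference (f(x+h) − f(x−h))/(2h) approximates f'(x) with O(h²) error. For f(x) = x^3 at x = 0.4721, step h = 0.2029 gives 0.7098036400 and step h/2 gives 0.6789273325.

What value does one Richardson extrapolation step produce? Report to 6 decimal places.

Leading term ∝ h^2; use weight 4 = 2^2.
2^2*A(h/2) = 2.7157093300; minus A(h) gives 2.0059056900.
Denominator 4 − 1 = 3.
R = 2.0059056900/3 = 0.6686352300

0.668635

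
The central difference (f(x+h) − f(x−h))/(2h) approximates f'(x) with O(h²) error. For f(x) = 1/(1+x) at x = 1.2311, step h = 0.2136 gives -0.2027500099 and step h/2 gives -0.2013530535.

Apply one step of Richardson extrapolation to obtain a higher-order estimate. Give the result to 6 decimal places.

r = 2: numerator weight 4, denominator 3.
Difference of the inputs: -0.2013530535 − (-0.2027500099) = 0.0013969564
Divide by 2^2 − 1 = 3: 0.0013969564/3 = 0.0004656521
R = -0.2013530535 + 0.0004656521 = -0.2008874014
Correction |R − A(h/2)| = 4.657e-04; gap |A(h/2) − A(h)| = 1.397e-03.

-0.200887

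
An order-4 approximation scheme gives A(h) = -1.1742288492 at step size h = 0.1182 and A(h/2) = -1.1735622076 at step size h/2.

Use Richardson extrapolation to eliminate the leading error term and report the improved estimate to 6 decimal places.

Method order is 4; weight 2^4 = 16.
Weighted: (-18.7769953216) − (-1.1742288492) = -17.6027664724
Extrapolated: (-17.6027664724) / 15 = -1.1735177648

-1.173518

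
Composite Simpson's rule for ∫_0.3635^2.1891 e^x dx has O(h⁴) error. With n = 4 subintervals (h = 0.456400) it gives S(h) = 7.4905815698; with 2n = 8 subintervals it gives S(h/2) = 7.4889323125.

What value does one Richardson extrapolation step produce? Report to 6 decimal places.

r = 4, so 2^r = 16.
Top: 16(7.4889323125) − (7.4905815698) = 112.3323354302
Divide by 2^4 − 1 = 15.
So the Richardson estimate is 7.4888223620.

7.488822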